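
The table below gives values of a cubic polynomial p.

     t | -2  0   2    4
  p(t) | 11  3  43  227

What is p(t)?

p(t) = 2t^3 + 6t^2 + 3

Write p(t) = at^3 + bt^2 + ct + d. Substituting each data point gives a linear system:
  -8a + 4b - 2c + d = 11
  d = 3
  8a + 4b + 2c + d = 43
  64a + 16b + 4c + d = 227
Solving the system yields a = 2, b = 6, c = 0, d = 3.
So p(t) = 2t^3 + 6t^2 + 3.
Check: p(0) = 3. ✓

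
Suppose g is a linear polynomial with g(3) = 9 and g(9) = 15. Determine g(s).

g(s) = s + 6

Write g(s) = as + b. Substituting each data point gives a linear system:
  3a + b = 9
  9a + b = 15
Solving the system yields a = 1, b = 6.
So g(s) = s + 6.
Check: g(3) = 9. ✓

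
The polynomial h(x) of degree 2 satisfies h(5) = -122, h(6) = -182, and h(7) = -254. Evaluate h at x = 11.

Using the Lagrange interpolation formula with nodes 5, 6, 7:
  L_0(x) = (x - 6)(x - 7) / 2
  L_1(x) = (x - 5)(x - 7) / -1
  L_2(x) = (x - 5)(x - 6) / 2
Then h(x) = -122·L_0(x) - 182·L_1(x) - 254·L_2(x).
Expanding and collecting terms gives h(x) = -6x^2 + 6x - 2.
Evaluating at x = 11: h(11) = -662.

-662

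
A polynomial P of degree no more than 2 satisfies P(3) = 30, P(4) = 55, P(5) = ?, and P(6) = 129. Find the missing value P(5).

On equispaced nodes a degree-2 polynomial has vanishing third forward difference, so
  - P(3) + 3·P(4) - 3·P(5) + P(6) = 0.
Substituting the known values and solving for P(5):
  -3·P(5) = -264
  P(5) = 88.

88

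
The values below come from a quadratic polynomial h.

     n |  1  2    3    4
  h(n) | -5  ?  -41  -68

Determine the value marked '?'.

The 3 known points determine the degree-2 polynomial uniquely.
Write h(n) = an^2 + bn + c. Substituting each data point gives a linear system:
  a + b + c = -5
  9a + 3b + c = -41
  16a + 4b + c = -68
Solving the system yields a = -3, b = -6, c = 4.
So h(n) = -3n^2 - 6n + 4.
Then h(2) = -20.

-20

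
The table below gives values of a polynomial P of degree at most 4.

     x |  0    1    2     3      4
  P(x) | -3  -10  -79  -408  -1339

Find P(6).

Forward differences of the values at x = 0, 1, 2, 3, 4:
  P  : -3  -10  -79  -408  -1339
  Δ  : -7  -69  -329  -931
  Δ^2: -62  -260  -602
  Δ^3: -198  -342
  Δ^4: -144
The fourth differences are constant, confirming degree 4.
Interpolating (Newton forward form) and evaluating at x = 6 gives P(6) = -7095.

-7095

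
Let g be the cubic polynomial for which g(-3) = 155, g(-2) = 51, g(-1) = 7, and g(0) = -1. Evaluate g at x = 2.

Write g(x) = ax^3 + bx^2 + cx + d. Substituting each data point gives a linear system:
  -27a + 9b - 3c + d = 155
  -8a + 4b - 2c + d = 51
  -a + b - c + d = 7
  d = -1
Solving the system yields a = -4, b = 6, c = 2, d = -1.
So g(x) = -4x^3 + 6x^2 + 2x - 1.
Then g(2) = -5.

-5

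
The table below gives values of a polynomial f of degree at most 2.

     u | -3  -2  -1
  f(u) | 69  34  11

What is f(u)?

Using the Lagrange interpolation formula with nodes -3, -2, -1:
  L_0(u) = (u + 2)(u + 1) / 2
  L_1(u) = (u + 3)(u + 1) / -1
  L_2(u) = (u + 3)(u + 2) / 2
Then f(u) = 69·L_0(u) + 34·L_1(u) + 11·L_2(u).
Expanding and collecting terms gives f(u) = 6u^2 - 5u.
Check: f(-1) = 11. ✓

f(u) = 6u^2 - 5u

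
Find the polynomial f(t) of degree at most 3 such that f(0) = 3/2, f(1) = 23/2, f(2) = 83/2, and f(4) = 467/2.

Write f(t) = at^3 + bt^2 + ct + d. Substituting each data point gives a linear system:
  d = 3/2
  a + b + c + d = 23/2
  8a + 4b + 2c + d = 83/2
  64a + 16b + 4c + d = 467/2
Solving the system yields a = 3, b = 1, c = 6, d = 3/2.
So f(t) = 3t^3 + t^2 + 6t + 3/2.
Check: f(2) = 83/2. ✓

f(t) = 3t^3 + t^2 + 6t + 3/2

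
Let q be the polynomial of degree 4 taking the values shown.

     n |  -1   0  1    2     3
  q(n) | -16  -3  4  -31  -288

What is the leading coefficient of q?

-6

Write q(n) = an^4 + bn^3 + cn^2 + dn + e. Substituting each data point gives a linear system:
  a - b + c - d + e = -16
  e = -3
  a + b + c + d + e = 4
  16a + 8b + 4c + 2d + e = -31
  81a + 27b + 9c + 3d + e = -288
Solving the system yields a = -6, b = 6, c = 3, d = 4, e = -3.
So q(n) = -6n^4 + 6n^3 + 3n^2 + 4n - 3.
The leading coefficient is -6.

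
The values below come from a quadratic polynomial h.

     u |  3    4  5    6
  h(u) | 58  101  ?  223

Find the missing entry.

The 3 known points determine the degree-2 polynomial uniquely.
Write h(u) = au^2 + bu + c. Substituting each data point gives a linear system:
  9a + 3b + c = 58
  16a + 4b + c = 101
  36a + 6b + c = 223
Solving the system yields a = 6, b = 1, c = 1.
So h(u) = 6u^2 + u + 1.
Then h(5) = 156.

156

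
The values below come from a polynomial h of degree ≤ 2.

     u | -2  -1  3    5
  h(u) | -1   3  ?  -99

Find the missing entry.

The 3 known points determine the degree-2 polynomial uniquely.
Write h(u) = au^2 + bu + c. Substituting each data point gives a linear system:
  4a - 2b + c = -1
  a - b + c = 3
  25a + 5b + c = -99
Solving the system yields a = -3, b = -5, c = 1.
So h(u) = -3u^2 - 5u + 1.
Then h(3) = -41.

-41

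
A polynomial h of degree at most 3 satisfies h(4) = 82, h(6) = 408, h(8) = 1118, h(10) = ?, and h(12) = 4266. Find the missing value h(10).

2356

The 4 known points determine the degree-3 polynomial uniquely.
Write h(s) = as^3 + bs^2 + cs + d. Substituting each data point gives a linear system:
  64a + 16b + 4c + d = 82
  216a + 36b + 6c + d = 408
  512a + 64b + 8c + d = 1118
  1728a + 144b + 12c + d = 4266
Solving the system yields a = 3, b = -6, c = -5, d = 6.
So h(s) = 3s^3 - 6s^2 - 5s + 6.
Then h(10) = 2356.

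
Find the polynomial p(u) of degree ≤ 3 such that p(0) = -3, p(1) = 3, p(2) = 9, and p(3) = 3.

p(u) = -2u^3 + 6u^2 + 2u - 3

Using the Lagrange interpolation formula with nodes 0, 1, 2, 3:
  L_0(u) = (u - 1)(u - 2)(u - 3) / -6
  L_1(u) = u(u - 2)(u - 3) / 2
  L_2(u) = u(u - 1)(u - 3) / -2
  L_3(u) = u(u - 1)(u - 2) / 6
Then p(u) = -3·L_0(u) + 3·L_1(u) + 9·L_2(u) + 3·L_3(u).
Expanding and collecting terms gives p(u) = -2u³ + 6u² + 2u - 3.
Check: p(0) = -3. ✓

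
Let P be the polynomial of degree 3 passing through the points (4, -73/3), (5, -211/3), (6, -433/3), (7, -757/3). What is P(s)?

P(s) = -s^3 + s^2 + 6s - 1/3

Write P(s) = as^3 + bs^2 + cs + d. Substituting each data point gives a linear system:
  64a + 16b + 4c + d = -73/3
  125a + 25b + 5c + d = -211/3
  216a + 36b + 6c + d = -433/3
  343a + 49b + 7c + d = -757/3
Solving the system yields a = -1, b = 1, c = 6, d = -1/3.
So P(s) = -s³ + s² + 6s - 1/3.
Check: P(7) = -757/3. ✓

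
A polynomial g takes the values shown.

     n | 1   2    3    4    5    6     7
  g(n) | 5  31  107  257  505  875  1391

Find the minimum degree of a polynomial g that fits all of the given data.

Forward differences of the values at n = 1, 2, 3, 4, 5, 6, 7:
  g  : 5  31  107  257  505  875  1391
  Δ  : 26  76  150  248  370  516
  Δ^2: 50  74  98  122  146
  Δ^3: 24  24  24  24
  Δ^4: 0  0  0
  Δ^5: 0  0
  Δ^6: 0
The third differences are constant (24) and nonzero, while all higher differences vanish, so the minimal degree is 3.

3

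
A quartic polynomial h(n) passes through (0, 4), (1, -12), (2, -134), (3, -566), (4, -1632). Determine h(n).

h(n) = -5n^4 - 4n^3 - 6n^2 - n + 4

Write h(n) = an^4 + bn^3 + cn^2 + dn + e. Substituting each data point gives a linear system:
  e = 4
  a + b + c + d + e = -12
  16a + 8b + 4c + 2d + e = -134
  81a + 27b + 9c + 3d + e = -566
  256a + 64b + 16c + 4d + e = -1632
Solving the system yields a = -5, b = -4, c = -6, d = -1, e = 4.
So h(n) = -5n^4 - 4n^3 - 6n^2 - n + 4.
Check: h(0) = 4. ✓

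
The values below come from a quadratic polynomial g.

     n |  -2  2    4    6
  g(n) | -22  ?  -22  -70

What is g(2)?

The 3 known points determine the degree-2 polynomial uniquely.
Write g(n) = an^2 + bn + c. Substituting each data point gives a linear system:
  4a - 2b + c = -22
  16a + 4b + c = -22
  36a + 6b + c = -70
Solving the system yields a = -3, b = 6, c = 2.
So g(n) = -3n^2 + 6n + 2.
Then g(2) = 2.

2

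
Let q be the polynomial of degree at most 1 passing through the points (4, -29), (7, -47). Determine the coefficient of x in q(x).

Write q(x) = ax + b. Substituting each data point gives a linear system:
  4a + b = -29
  7a + b = -47
Solving the system yields a = -6, b = -5.
So q(x) = -6x - 5.
The leading coefficient is -6.

-6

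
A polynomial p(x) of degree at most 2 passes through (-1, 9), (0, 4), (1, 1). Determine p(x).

Write p(x) = ax^2 + bx + c. Substituting each data point gives a linear system:
  a - b + c = 9
  c = 4
  a + b + c = 1
Solving the system yields a = 1, b = -4, c = 4.
So p(x) = x^2 - 4x + 4.
Check: p(-1) = 9. ✓

p(x) = x^2 - 4x + 4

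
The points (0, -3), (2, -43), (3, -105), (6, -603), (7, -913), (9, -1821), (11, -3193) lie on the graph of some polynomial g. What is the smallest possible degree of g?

3

Divided differences on the nodes 0, 2, 3, 6, 7, 9, 11:
  order 0: -3  -43  -105  -603  -913  -1821  -3193
  order 1: -20  -62  -166  -310  -454  -686
  order 2: -14  -26  -36  -48  -58
  order 3: -2  -2  -2  -2
  order 4: 0  0  0
  order 5: 0  0
  order 6: 0
The order-3 divided differences are all -2 (nonzero) and every higher order vanishes, so the data lies on a polynomial of degree exactly 3.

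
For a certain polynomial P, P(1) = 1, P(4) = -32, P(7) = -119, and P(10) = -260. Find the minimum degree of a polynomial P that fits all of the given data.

2

Forward differences of the values at u = 1, 4, 7, 10:
  P  : 1  -32  -119  -260
  Δ  : -33  -87  -141
  Δ^2: -54  -54
  Δ^3: 0
The second differences are constant (-54) and nonzero, while all higher differences vanish, so the minimal degree is 2.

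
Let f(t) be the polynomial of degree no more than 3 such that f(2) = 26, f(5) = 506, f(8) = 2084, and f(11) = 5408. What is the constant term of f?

-4

Write f(t) = at^3 + bt^2 + ct + d. Substituting each data point gives a linear system:
  8a + 4b + 2c + d = 26
  125a + 25b + 5c + d = 506
  512a + 64b + 8c + d = 2084
  1331a + 121b + 11c + d = 5408
Solving the system yields a = 4, b = 1, c = -3, d = -4.
So f(t) = 4t^3 + t^2 - 3t - 4.
The constant term is -4.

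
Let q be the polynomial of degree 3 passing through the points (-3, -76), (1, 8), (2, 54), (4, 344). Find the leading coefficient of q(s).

Write q(s) = as^3 + bs^2 + cs + d. Substituting each data point gives a linear system:
  -27a + 9b - 3c + d = -76
  a + b + c + d = 8
  8a + 4b + 2c + d = 54
  64a + 16b + 4c + d = 344
Solving the system yields a = 4, b = 5, c = 3, d = -4.
So q(s) = 4s^3 + 5s^2 + 3s - 4.
The leading coefficient is 4.

4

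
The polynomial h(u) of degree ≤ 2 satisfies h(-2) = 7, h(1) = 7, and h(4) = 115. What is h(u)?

h(u) = 6u^2 + 6u - 5

Using the Lagrange interpolation formula with nodes -2, 1, 4:
  L_0(u) = (u - 1)(u - 4) / 18
  L_1(u) = (u + 2)(u - 4) / -9
  L_2(u) = (u + 2)(u - 1) / 18
Then h(u) = 7·L_0(u) + 7·L_1(u) + 115·L_2(u).
Expanding and collecting terms gives h(u) = 6u² + 6u - 5.
Check: h(-2) = 7. ✓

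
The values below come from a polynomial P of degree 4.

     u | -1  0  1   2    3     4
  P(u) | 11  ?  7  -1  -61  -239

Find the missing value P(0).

On equispaced nodes a degree-4 polynomial has vanishing fifth forward difference, so
  - P(-1) + 5·P(0) - 10·P(1) + 10·P(2) - 5·P(3) + P(4) = 0.
Substituting the known values and solving for P(0):
  5·P(0) = 25
  P(0) = 5.

5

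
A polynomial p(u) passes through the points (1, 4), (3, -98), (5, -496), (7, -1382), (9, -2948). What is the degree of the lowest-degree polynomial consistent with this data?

3

Forward differences of the values at u = 1, 3, 5, 7, 9:
  p  : 4  -98  -496  -1382  -2948
  Δ  : -102  -398  -886  -1566
  Δ^2: -296  -488  -680
  Δ^3: -192  -192
  Δ^4: 0
The third differences are constant (-192) and nonzero, while all higher differences vanish, so the minimal degree is 3.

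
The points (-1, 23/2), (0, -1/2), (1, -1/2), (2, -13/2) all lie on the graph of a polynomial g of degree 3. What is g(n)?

g(n) = -3n^3 + 6n^2 - 3n - 1/2

Write g(n) = an^3 + bn^2 + cn + d. Substituting each data point gives a linear system:
  -a + b - c + d = 23/2
  d = -1/2
  a + b + c + d = -1/2
  8a + 4b + 2c + d = -13/2
Solving the system yields a = -3, b = 6, c = -3, d = -1/2.
So g(n) = -3n^3 + 6n^2 - 3n - 1/2.
Check: g(1) = -1/2. ✓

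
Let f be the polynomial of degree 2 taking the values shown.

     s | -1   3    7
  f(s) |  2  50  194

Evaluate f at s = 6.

149

Using the Lagrange interpolation formula with nodes -1, 3, 7:
  L_0(s) = (s - 3)(s - 7) / 32
  L_1(s) = (s + 1)(s - 7) / -16
  L_2(s) = (s + 1)(s - 3) / 32
Then f(s) = 2·L_0(s) + 50·L_1(s) + 194·L_2(s).
Expanding and collecting terms gives f(s) = 3s² + 6s + 5.
Evaluating at s = 6: f(6) = 149.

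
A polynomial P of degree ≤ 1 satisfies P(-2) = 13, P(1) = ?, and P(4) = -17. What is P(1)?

The 2 known points determine the degree-1 polynomial uniquely.
Write P(n) = an + b. Substituting each data point gives a linear system:
  -2a + b = 13
  4a + b = -17
Solving the system yields a = -5, b = 3.
So P(n) = -5n + 3.
Then P(1) = -2.

-2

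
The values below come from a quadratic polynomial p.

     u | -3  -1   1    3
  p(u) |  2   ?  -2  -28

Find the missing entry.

On equispaced nodes a degree-2 polynomial has vanishing third forward difference, so
  - p(-3) + 3·p(-1) - 3·p(1) + p(3) = 0.
Substituting the known values and solving for p(-1):
  3·p(-1) = 24
  p(-1) = 8.

8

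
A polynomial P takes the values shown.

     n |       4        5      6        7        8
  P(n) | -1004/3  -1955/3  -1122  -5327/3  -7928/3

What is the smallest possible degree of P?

3

Forward differences of the values at n = 4, 5, 6, 7, 8:
  P  : -1004/3  -1955/3  -1122  -5327/3  -7928/3
  Δ  : -317  -1411/3  -1961/3  -867
  Δ^2: -460/3  -550/3  -640/3
  Δ^3: -30  -30
  Δ^4: 0
The third differences are constant (-30) and nonzero, while all higher differences vanish, so the minimal degree is 3.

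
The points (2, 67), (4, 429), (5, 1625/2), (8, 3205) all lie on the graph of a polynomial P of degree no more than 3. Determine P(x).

Using the Lagrange interpolation formula with nodes 2, 4, 5, 8:
  L_0(x) = (x - 4)(x - 5)(x - 8) / -36
  L_1(x) = (x - 2)(x - 5)(x - 8) / 8
  L_2(x) = (x - 2)(x - 4)(x - 8) / -9
  L_3(x) = (x - 2)(x - 4)(x - 5) / 72
Then P(x) = 67·L_0(x) + 429·L_1(x) + 1625/2·L_2(x) + 3205·L_3(x).
Expanding and collecting terms gives P(x) = 6x³ + (3/2)x² + 4x + 5.
Check: P(4) = 429. ✓

P(x) = 6x^3 + (3/2)x^2 + 4x + 5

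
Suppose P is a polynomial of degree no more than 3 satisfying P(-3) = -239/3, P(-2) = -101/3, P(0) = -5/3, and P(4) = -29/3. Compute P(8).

Write P(n) = an^3 + bn^2 + cn + d. Substituting each data point gives a linear system:
  -27a + 9b - 3c + d = -239/3
  -8a + 4b - 2c + d = -101/3
  d = -5/3
  64a + 16b + 4c + d = -29/3
Solving the system yields a = 1, b = -5, c = 2, d = -5/3.
So P(n) = n^3 - 5n^2 + 2n - 5/3.
Then P(8) = 619/3.

619/3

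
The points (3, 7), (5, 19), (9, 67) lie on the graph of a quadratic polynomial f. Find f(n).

f(n) = n^2 - 2n + 4

Using the Lagrange interpolation formula with nodes 3, 5, 9:
  L_0(n) = (n - 5)(n - 9) / 12
  L_1(n) = (n - 3)(n - 9) / -8
  L_2(n) = (n - 3)(n - 5) / 24
Then f(n) = 7·L_0(n) + 19·L_1(n) + 67·L_2(n).
Expanding and collecting terms gives f(n) = n^2 - 2n + 4.
Check: f(3) = 7. ✓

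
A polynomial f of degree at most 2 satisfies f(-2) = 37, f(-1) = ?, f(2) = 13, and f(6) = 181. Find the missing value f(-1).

13

The 3 known points determine the degree-2 polynomial uniquely.
Write f(u) = au^2 + bu + c. Substituting each data point gives a linear system:
  4a - 2b + c = 37
  4a + 2b + c = 13
  36a + 6b + c = 181
Solving the system yields a = 6, b = -6, c = 1.
So f(u) = 6u^2 - 6u + 1.
Then f(-1) = 13.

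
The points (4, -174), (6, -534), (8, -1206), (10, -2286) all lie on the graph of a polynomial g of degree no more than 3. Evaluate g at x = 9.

Using the Lagrange interpolation formula with nodes 4, 6, 8, 10:
  L_0(x) = (x - 6)(x - 8)(x - 10) / -48
  L_1(x) = (x - 4)(x - 8)(x - 10) / 16
  L_2(x) = (x - 4)(x - 6)(x - 10) / -16
  L_3(x) = (x - 4)(x - 6)(x - 8) / 48
Then g(x) = -174·L_0(x) - 534·L_1(x) - 1206·L_2(x) - 2286·L_3(x).
Expanding and collecting terms gives g(x) = -2x^3 - 3x^2 + 2x - 6.
Evaluating at x = 9: g(9) = -1689.

-1689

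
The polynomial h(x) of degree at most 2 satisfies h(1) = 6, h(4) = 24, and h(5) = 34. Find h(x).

Write h(x) = ax^2 + bx + c. Substituting each data point gives a linear system:
  a + b + c = 6
  16a + 4b + c = 24
  25a + 5b + c = 34
Solving the system yields a = 1, b = 1, c = 4.
So h(x) = x² + x + 4.
Check: h(4) = 24. ✓

h(x) = x^2 + x + 4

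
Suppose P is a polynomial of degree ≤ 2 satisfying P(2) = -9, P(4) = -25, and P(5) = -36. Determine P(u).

P(u) = -u^2 - 2u - 1

Write P(u) = au^2 + bu + c. Substituting each data point gives a linear system:
  4a + 2b + c = -9
  16a + 4b + c = -25
  25a + 5b + c = -36
Solving the system yields a = -1, b = -2, c = -1.
So P(u) = -u^2 - 2u - 1.
Check: P(5) = -36. ✓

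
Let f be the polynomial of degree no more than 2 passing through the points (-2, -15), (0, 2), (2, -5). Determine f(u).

Using the Lagrange interpolation formula with nodes -2, 0, 2:
  L_0(u) = u(u - 2) / 8
  L_1(u) = (u + 2)(u - 2) / -4
  L_2(u) = (u + 2)u / 8
Then f(u) = -15·L_0(u) + 2·L_1(u) - 5·L_2(u).
Expanding and collecting terms gives f(u) = -3u² + (5/2)u + 2.
Check: f(0) = 2. ✓

f(u) = -3u^2 + (5/2)u + 2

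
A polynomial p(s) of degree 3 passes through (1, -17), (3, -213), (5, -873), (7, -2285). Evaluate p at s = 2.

Write p(s) = as^3 + bs^2 + cs + d. Substituting each data point gives a linear system:
  a + b + c + d = -17
  27a + 9b + 3c + d = -213
  125a + 25b + 5c + d = -873
  343a + 49b + 7c + d = -2285
Solving the system yields a = -6, b = -4, c = -4, d = -3.
So p(s) = -6s³ - 4s² - 4s - 3.
Then p(2) = -75.

-75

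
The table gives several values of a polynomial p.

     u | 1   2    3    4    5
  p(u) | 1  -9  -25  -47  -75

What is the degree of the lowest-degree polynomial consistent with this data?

Forward differences of the values at u = 1, 2, 3, 4, 5:
  p  : 1  -9  -25  -47  -75
  Δ  : -10  -16  -22  -28
  Δ^2: -6  -6  -6
  Δ^3: 0  0
  Δ^4: 0
The second differences are constant (-6) and nonzero, while all higher differences vanish, so the minimal degree is 2.

2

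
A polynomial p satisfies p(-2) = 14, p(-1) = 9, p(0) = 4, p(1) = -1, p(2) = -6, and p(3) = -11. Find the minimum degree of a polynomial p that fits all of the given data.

1

Forward differences of the values at s = -2, -1, 0, 1, 2, 3:
  p  : 14  9  4  -1  -6  -11
  Δ  : -5  -5  -5  -5  -5
  Δ^2: 0  0  0  0
  Δ^3: 0  0  0
  Δ^4: 0  0
  Δ^5: 0
The first differences are constant (-5) and nonzero, while all higher differences vanish, so the minimal degree is 1.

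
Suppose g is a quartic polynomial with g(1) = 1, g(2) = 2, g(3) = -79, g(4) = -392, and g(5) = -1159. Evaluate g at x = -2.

Using the Lagrange interpolation formula with nodes 1, 2, 3, 4, 5:
  L_0(x) = (x - 2)(x - 3)(x - 4)(x - 5) / 24
  L_1(x) = (x - 1)(x - 3)(x - 4)(x - 5) / -6
  L_2(x) = (x - 1)(x - 2)(x - 4)(x - 5) / 4
  L_3(x) = (x - 1)(x - 2)(x - 3)(x - 5) / -6
  L_4(x) = (x - 1)(x - 2)(x - 3)(x - 4) / 24
Then g(x) = 1·L_0(x) + 2·L_1(x) - 79·L_2(x) - 392·L_3(x) - 1159·L_4(x).
Expanding and collecting terms gives g(x) = -3x^4 + 5x^3 + 4x^2 - x - 4.
Evaluating at x = -2: g(-2) = -74.

-74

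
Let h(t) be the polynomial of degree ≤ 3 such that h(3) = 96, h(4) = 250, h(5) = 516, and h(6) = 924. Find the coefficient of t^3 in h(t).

5

Write h(t) = at^3 + bt^2 + ct + d. Substituting each data point gives a linear system:
  27a + 9b + 3c + d = 96
  64a + 16b + 4c + d = 250
  125a + 25b + 5c + d = 516
  216a + 36b + 6c + d = 924
Solving the system yields a = 5, b = -4, c = -3, d = 6.
So h(t) = 5t³ - 4t² - 3t + 6.
The leading coefficient is 5.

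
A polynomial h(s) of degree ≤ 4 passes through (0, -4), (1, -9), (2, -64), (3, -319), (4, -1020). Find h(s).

Using the Lagrange interpolation formula with nodes 0, 1, 2, 3, 4:
  L_0(s) = (s - 1)(s - 2)(s - 3)(s - 4) / 24
  L_1(s) = s(s - 2)(s - 3)(s - 4) / -6
  L_2(s) = s(s - 1)(s - 3)(s - 4) / 4
  L_3(s) = s(s - 1)(s - 2)(s - 4) / -6
  L_4(s) = s(s - 1)(s - 2)(s - 3) / 24
Then h(s) = -4·L_0(s) - 9·L_1(s) - 64·L_2(s) - 319·L_3(s) - 1020·L_4(s).
Expanding and collecting terms gives h(s) = -4s^4 - s^3 + 6s^2 - 6s - 4.
Check: h(0) = -4. ✓

h(s) = -4s^4 - s^3 + 6s^2 - 6s - 4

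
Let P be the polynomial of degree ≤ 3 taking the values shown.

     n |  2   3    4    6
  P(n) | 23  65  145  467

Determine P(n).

Write P(n) = an^3 + bn^2 + cn + d. Substituting each data point gives a linear system:
  8a + 4b + 2c + d = 23
  27a + 9b + 3c + d = 65
  64a + 16b + 4c + d = 145
  216a + 36b + 6c + d = 467
Solving the system yields a = 2, b = 1, c = -1, d = 5.
So P(n) = 2n^3 + n^2 - n + 5.
Check: P(4) = 145. ✓

P(n) = 2n^3 + n^2 - n + 5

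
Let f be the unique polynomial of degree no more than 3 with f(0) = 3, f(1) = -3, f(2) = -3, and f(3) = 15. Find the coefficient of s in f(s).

Write f(s) = as^3 + bs^2 + cs + d. Substituting each data point gives a linear system:
  d = 3
  a + b + c + d = -3
  8a + 4b + 2c + d = -3
  27a + 9b + 3c + d = 15
Solving the system yields a = 2, b = -3, c = -5, d = 3.
So f(s) = 2s^3 - 3s^2 - 5s + 3.
The coefficient of s is -5.

-5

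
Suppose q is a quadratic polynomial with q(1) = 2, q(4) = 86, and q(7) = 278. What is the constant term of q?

-2

Write q(n) = an^2 + bn + c. Substituting each data point gives a linear system:
  a + b + c = 2
  16a + 4b + c = 86
  49a + 7b + c = 278
Solving the system yields a = 6, b = -2, c = -2.
So q(n) = 6n^2 - 2n - 2.
The constant term is -2.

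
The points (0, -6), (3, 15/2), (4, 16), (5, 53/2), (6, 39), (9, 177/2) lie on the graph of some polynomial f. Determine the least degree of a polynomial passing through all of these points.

2

Divided differences on the nodes 0, 3, 4, 5, 6, 9:
  order 0: -6  15/2  16  53/2  39  177/2
  order 1: 9/2  17/2  21/2  25/2  33/2
  order 2: 1  1  1  1
  order 3: 0  0  0
  order 4: 0  0
  order 5: 0
The order-2 divided differences are all 1 (nonzero) and every higher order vanishes, so the data lies on a polynomial of degree exactly 2.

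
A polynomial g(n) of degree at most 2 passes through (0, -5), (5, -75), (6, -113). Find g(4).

-45

Using the Lagrange interpolation formula with nodes 0, 5, 6:
  L_0(n) = (n - 5)(n - 6) / 30
  L_1(n) = n(n - 6) / -5
  L_2(n) = n(n - 5) / 6
Then g(n) = -5·L_0(n) - 75·L_1(n) - 113·L_2(n).
Expanding and collecting terms gives g(n) = -4n² + 6n - 5.
Evaluating at n = 4: g(4) = -45.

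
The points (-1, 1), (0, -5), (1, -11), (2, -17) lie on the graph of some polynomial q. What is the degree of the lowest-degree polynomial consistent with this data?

1

Forward differences of the values at u = -1, 0, 1, 2:
  q  : 1  -5  -11  -17
  Δ  : -6  -6  -6
  Δ^2: 0  0
  Δ^3: 0
The first differences are constant (-6) and nonzero, while all higher differences vanish, so the minimal degree is 1.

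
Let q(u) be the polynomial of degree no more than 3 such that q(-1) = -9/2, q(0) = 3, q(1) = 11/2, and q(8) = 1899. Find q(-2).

-41

Using the Lagrange interpolation formula with nodes -1, 0, 1, 8:
  L_0(u) = u(u - 1)(u - 8) / -18
  L_1(u) = (u + 1)(u - 1)(u - 8) / 8
  L_2(u) = (u + 1)u(u - 8) / -14
  L_3(u) = (u + 1)u(u - 1) / 504
Then q(u) = -9/2·L_0(u) + 3·L_1(u) + 11/2·L_2(u) + 1899·L_3(u).
Expanding and collecting terms gives q(u) = 4u^3 - (5/2)u^2 + u + 3.
Evaluating at u = -2: q(-2) = -41.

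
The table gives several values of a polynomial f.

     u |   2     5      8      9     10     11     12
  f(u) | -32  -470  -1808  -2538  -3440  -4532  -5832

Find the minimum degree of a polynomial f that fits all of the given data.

Divided differences on the nodes 2, 5, 8, 9, 10, 11, 12:
  order 0: -32  -470  -1808  -2538  -3440  -4532  -5832
  order 1: -146  -446  -730  -902  -1092  -1300
  order 2: -50  -71  -86  -95  -104
  order 3: -3  -3  -3  -3
  order 4: 0  0  0
  order 5: 0  0
  order 6: 0
The order-3 divided differences are all -3 (nonzero) and every higher order vanishes, so the data lies on a polynomial of degree exactly 3.

3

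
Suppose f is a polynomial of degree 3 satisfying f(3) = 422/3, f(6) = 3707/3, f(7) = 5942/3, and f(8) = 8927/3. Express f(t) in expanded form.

Write f(t) = at^3 + bt^2 + ct + d. Substituting each data point gives a linear system:
  27a + 9b + 3c + d = 422/3
  216a + 36b + 6c + d = 3707/3
  343a + 49b + 7c + d = 5942/3
  512a + 64b + 8c + d = 8927/3
Solving the system yields a = 6, b = -1, c = -4, d = -1/3.
So f(t) = 6t³ - t² - 4t - 1/3.
Check: f(6) = 3707/3. ✓

f(t) = 6t^3 - t^2 - 4t - 1/3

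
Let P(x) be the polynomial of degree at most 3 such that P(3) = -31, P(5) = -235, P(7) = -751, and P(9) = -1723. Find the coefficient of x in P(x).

-3

Write P(x) = ax^3 + bx^2 + cx + d. Substituting each data point gives a linear system:
  27a + 9b + 3c + d = -31
  125a + 25b + 5c + d = -235
  343a + 49b + 7c + d = -751
  729a + 81b + 9c + d = -1723
Solving the system yields a = -3, b = 6, c = -3, d = 5.
So P(x) = -3x^3 + 6x^2 - 3x + 5.
The coefficient of x is -3.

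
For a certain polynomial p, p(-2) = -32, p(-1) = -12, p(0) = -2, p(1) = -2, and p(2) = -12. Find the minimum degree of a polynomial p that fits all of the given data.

2

Forward differences of the values at t = -2, -1, 0, 1, 2:
  p  : -32  -12  -2  -2  -12
  Δ  : 20  10  0  -10
  Δ^2: -10  -10  -10
  Δ^3: 0  0
  Δ^4: 0
The second differences are constant (-10) and nonzero, while all higher differences vanish, so the minimal degree is 2.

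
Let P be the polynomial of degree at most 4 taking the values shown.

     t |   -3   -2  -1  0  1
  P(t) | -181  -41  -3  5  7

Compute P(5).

Write P(t) = at^4 + bt^3 + ct^2 + dt + e. Substituting each data point gives a linear system:
  81a - 27b + 9c - 3d + e = -181
  16a - 8b + 4c - 2d + e = -41
  a - b + c - d + e = -3
  e = 5
  a + b + c + d + e = 7
Solving the system yields a = -2, b = 0, c = -1, d = 5, e = 5.
So P(t) = -2t⁴ - t² + 5t + 5.
Then P(5) = -1245.

-1245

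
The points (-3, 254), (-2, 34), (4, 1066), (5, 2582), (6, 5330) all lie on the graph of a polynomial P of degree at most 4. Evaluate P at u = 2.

Using the Lagrange interpolation formula with nodes -3, -2, 4, 5, 6:
  L_0(u) = (u + 2)(u - 4)(u - 5)(u - 6) / 504
  L_1(u) = (u + 3)(u - 4)(u - 5)(u - 6) / -336
  L_2(u) = (u + 3)(u + 2)(u - 5)(u - 6) / 84
  L_3(u) = (u + 3)(u + 2)(u - 4)(u - 6) / -56
  L_4(u) = (u + 3)(u + 2)(u - 4)(u - 5) / 144
Then P(u) = 254·L_0(u) + 34·L_1(u) + 1066·L_2(u) + 2582·L_3(u) + 5330·L_4(u).
Expanding and collecting terms gives P(u) = 4u^4 + u^3 - 3u^2 + 6u + 2.
Evaluating at u = 2: P(2) = 74.

74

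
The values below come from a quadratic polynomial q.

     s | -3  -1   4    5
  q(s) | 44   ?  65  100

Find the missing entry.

10

The 3 known points determine the degree-2 polynomial uniquely.
Write q(s) = as^2 + bs + c. Substituting each data point gives a linear system:
  9a - 3b + c = 44
  16a + 4b + c = 65
  25a + 5b + c = 100
Solving the system yields a = 4, b = -1, c = 5.
So q(s) = 4s^2 - s + 5.
Then q(-1) = 10.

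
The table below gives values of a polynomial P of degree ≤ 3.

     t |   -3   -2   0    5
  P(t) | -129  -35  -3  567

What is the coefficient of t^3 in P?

Write P(t) = at^3 + bt^2 + ct + d. Substituting each data point gives a linear system:
  -27a + 9b - 3c + d = -129
  -8a + 4b - 2c + d = -35
  d = -3
  125a + 25b + 5c + d = 567
Solving the system yields a = 5, b = -1, c = -6, d = -3.
So P(t) = 5t^3 - t^2 - 6t - 3.
The leading coefficient is 5.

5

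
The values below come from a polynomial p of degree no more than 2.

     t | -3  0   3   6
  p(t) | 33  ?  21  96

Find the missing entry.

0

On equispaced nodes a degree-2 polynomial has vanishing third forward difference, so
  - p(-3) + 3·p(0) - 3·p(3) + p(6) = 0.
Substituting the known values and solving for p(0):
  3·p(0) = 0
  p(0) = 0.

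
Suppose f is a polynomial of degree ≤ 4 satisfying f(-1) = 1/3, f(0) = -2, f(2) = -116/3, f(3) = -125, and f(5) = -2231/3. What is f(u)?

Write f(u) = au^4 + bu^3 + cu^2 + du + e. Substituting each data point gives a linear system:
  a - b + c - d + e = 1/3
  e = -2
  16a + 8b + 4c + 2d + e = -116/3
  81a + 27b + 9c + 3d + e = -125
  625a + 125b + 25c + 5d + e = -2231/3
Solving the system yields a = -1, b = -1/3, c = -2, d = -5, e = -2.
So f(u) = -u^4 - (1/3)u^3 - 2u^2 - 5u - 2.
Check: f(2) = -116/3. ✓

f(u) = -u^4 - (1/3)u^3 - 2u^2 - 5u - 2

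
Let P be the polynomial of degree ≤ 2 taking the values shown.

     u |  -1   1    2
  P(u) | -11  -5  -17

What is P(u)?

Write P(u) = au^2 + bu + c. Substituting each data point gives a linear system:
  a - b + c = -11
  a + b + c = -5
  4a + 2b + c = -17
Solving the system yields a = -5, b = 3, c = -3.
So P(u) = -5u^2 + 3u - 3.
Check: P(1) = -5. ✓

P(u) = -5u^2 + 3u - 3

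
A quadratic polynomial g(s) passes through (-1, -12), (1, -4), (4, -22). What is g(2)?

-6

Using the Lagrange interpolation formula with nodes -1, 1, 4:
  L_0(s) = (s - 1)(s - 4) / 10
  L_1(s) = (s + 1)(s - 4) / -6
  L_2(s) = (s + 1)(s - 1) / 15
Then g(s) = -12·L_0(s) - 4·L_1(s) - 22·L_2(s).
Expanding and collecting terms gives g(s) = -2s^2 + 4s - 6.
Evaluating at s = 2: g(2) = -6.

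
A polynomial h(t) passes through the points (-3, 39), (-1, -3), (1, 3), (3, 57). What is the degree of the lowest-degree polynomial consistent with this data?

Forward differences of the values at t = -3, -1, 1, 3:
  h  : 39  -3  3  57
  Δ  : -42  6  54
  Δ^2: 48  48
  Δ^3: 0
The second differences are constant (48) and nonzero, while all higher differences vanish, so the minimal degree is 2.

2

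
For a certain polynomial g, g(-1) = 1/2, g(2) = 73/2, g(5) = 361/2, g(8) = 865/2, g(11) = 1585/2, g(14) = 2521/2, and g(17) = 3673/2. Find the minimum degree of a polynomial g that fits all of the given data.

2

Forward differences of the values at s = -1, 2, 5, 8, 11, 14, 17:
  g  : 1/2  73/2  361/2  865/2  1585/2  2521/2  3673/2
  Δ  : 36  144  252  360  468  576
  Δ^2: 108  108  108  108  108
  Δ^3: 0  0  0  0
  Δ^4: 0  0  0
  Δ^5: 0  0
  Δ^6: 0
The second differences are constant (108) and nonzero, while all higher differences vanish, so the minimal degree is 2.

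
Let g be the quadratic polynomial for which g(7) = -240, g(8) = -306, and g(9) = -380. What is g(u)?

g(u) = -4u^2 - 6u - 2

Using the Lagrange interpolation formula with nodes 7, 8, 9:
  L_0(u) = (u - 8)(u - 9) / 2
  L_1(u) = (u - 7)(u - 9) / -1
  L_2(u) = (u - 7)(u - 8) / 2
Then g(u) = -240·L_0(u) - 306·L_1(u) - 380·L_2(u).
Expanding and collecting terms gives g(u) = -4u^2 - 6u - 2.
Check: g(8) = -306. ✓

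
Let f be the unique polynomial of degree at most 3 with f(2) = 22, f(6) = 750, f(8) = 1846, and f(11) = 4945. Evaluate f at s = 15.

Using the Lagrange interpolation formula with nodes 2, 6, 8, 11:
  L_0(s) = (s - 6)(s - 8)(s - 11) / -216
  L_1(s) = (s - 2)(s - 8)(s - 11) / 40
  L_2(s) = (s - 2)(s - 6)(s - 11) / -36
  L_3(s) = (s - 2)(s - 6)(s - 8) / 135
Then f(s) = 22·L_0(s) + 750·L_1(s) + 1846·L_2(s) + 4945·L_3(s).
Expanding and collecting terms gives f(s) = 4s^3 - 3s^2 - 2s + 6.
Evaluating at s = 15: f(15) = 12801.

12801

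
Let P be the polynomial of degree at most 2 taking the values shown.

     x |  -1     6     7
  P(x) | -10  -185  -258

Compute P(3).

Write P(x) = ax^2 + bx + c. Substituting each data point gives a linear system:
  a - b + c = -10
  36a + 6b + c = -185
  49a + 7b + c = -258
Solving the system yields a = -6, b = 5, c = 1.
So P(x) = -6x^2 + 5x + 1.
Then P(3) = -38.

-38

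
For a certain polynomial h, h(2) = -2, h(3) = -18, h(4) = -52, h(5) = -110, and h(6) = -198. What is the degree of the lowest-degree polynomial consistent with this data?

3

Divided differences on the nodes 2, 3, 4, 5, 6:
  order 0: -2  -18  -52  -110  -198
  order 1: -16  -34  -58  -88
  order 2: -9  -12  -15
  order 3: -1  -1
  order 4: 0
The order-3 divided differences are all -1 (nonzero) and every higher order vanishes, so the data lies on a polynomial of degree exactly 3.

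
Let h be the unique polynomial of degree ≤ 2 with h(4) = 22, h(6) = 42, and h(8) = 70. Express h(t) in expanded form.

Write h(t) = at^2 + bt + c. Substituting each data point gives a linear system:
  16a + 4b + c = 22
  36a + 6b + c = 42
  64a + 8b + c = 70
Solving the system yields a = 1, b = 0, c = 6.
So h(t) = t² + 6.
Check: h(6) = 42. ✓

h(t) = t^2 + 6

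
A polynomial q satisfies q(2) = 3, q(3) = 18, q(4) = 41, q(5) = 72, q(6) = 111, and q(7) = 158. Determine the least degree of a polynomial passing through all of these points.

2

Forward differences of the values at n = 2, 3, 4, 5, 6, 7:
  q  : 3  18  41  72  111  158
  Δ  : 15  23  31  39  47
  Δ^2: 8  8  8  8
  Δ^3: 0  0  0
  Δ^4: 0  0
  Δ^5: 0
The second differences are constant (8) and nonzero, while all higher differences vanish, so the minimal degree is 2.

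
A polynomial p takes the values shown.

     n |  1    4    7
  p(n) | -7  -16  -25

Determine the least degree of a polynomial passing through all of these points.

Forward differences of the values at n = 1, 4, 7:
  p  : -7  -16  -25
  Δ  : -9  -9
  Δ^2: 0
The first differences are constant (-9) and nonzero, while all higher differences vanish, so the minimal degree is 1.

1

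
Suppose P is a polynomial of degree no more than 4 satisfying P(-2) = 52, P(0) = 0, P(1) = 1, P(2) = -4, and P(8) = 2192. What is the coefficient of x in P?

2

Write P(x) = ax^4 + bx^3 + cx^2 + dx + e. Substituting each data point gives a linear system:
  16a - 8b + 4c - 2d + e = 52
  e = 0
  a + b + c + d + e = 1
  16a + 8b + 4c + 2d + e = -4
  4096a + 512b + 64c + 8d + e = 2192
Solving the system yields a = 1, b = -4, c = 2, d = 2, e = 0.
So P(x) = x^4 - 4x^3 + 2x^2 + 2x.
The coefficient of x is 2.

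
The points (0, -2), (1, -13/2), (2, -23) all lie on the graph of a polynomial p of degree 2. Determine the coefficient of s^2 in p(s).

Write p(s) = as^2 + bs + c. Substituting each data point gives a linear system:
  c = -2
  a + b + c = -13/2
  4a + 2b + c = -23
Solving the system yields a = -6, b = 3/2, c = -2.
So p(s) = -6s² + (3/2)s - 2.
The leading coefficient is -6.

-6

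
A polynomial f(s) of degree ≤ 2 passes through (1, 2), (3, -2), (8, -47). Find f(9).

-62

Write f(s) = as^2 + bs + c. Substituting each data point gives a linear system:
  a + b + c = 2
  9a + 3b + c = -2
  64a + 8b + c = -47
Solving the system yields a = -1, b = 2, c = 1.
So f(s) = -s^2 + 2s + 1.
Then f(9) = -62.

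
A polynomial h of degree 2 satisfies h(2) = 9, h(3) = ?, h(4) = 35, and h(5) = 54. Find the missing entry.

On equispaced nodes a degree-2 polynomial has vanishing third forward difference, so
  - h(2) + 3·h(3) - 3·h(4) + h(5) = 0.
Substituting the known values and solving for h(3):
  3·h(3) = 60
  h(3) = 20.

20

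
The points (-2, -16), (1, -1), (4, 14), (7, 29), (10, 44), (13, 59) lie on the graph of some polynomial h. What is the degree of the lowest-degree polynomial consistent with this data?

1

Forward differences of the values at s = -2, 1, 4, 7, 10, 13:
  h  : -16  -1  14  29  44  59
  Δ  : 15  15  15  15  15
  Δ^2: 0  0  0  0
  Δ^3: 0  0  0
  Δ^4: 0  0
  Δ^5: 0
The first differences are constant (15) and nonzero, while all higher differences vanish, so the minimal degree is 1.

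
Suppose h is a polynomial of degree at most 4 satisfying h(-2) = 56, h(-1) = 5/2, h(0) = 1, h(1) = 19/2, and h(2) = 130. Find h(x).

Write h(x) = ax^4 + bx^3 + cx^2 + dx + e. Substituting each data point gives a linear system:
  16a - 8b + 4c - 2d + e = 56
  a - b + c - d + e = 5/2
  e = 1
  a + b + c + d + e = 19/2
  16a + 8b + 4c + 2d + e = 130
Solving the system yields a = 6, b = 5, c = -1, d = -3/2, e = 1.
So h(x) = 6x⁴ + 5x³ - x² - (3/2)x + 1.
Check: h(-2) = 56. ✓

h(x) = 6x^4 + 5x^3 - x^2 - (3/2)x + 1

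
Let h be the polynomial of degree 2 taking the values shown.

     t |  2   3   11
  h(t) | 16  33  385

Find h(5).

Write h(t) = at^2 + bt + c. Substituting each data point gives a linear system:
  4a + 2b + c = 16
  9a + 3b + c = 33
  121a + 11b + c = 385
Solving the system yields a = 3, b = 2, c = 0.
So h(t) = 3t^2 + 2t.
Then h(5) = 85.

85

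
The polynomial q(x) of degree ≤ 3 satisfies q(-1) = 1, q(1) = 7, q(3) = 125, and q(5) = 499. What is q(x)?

q(x) = 3x^3 + 5x^2 - 1

Using the Lagrange interpolation formula with nodes -1, 1, 3, 5:
  L_0(x) = (x - 1)(x - 3)(x - 5) / -48
  L_1(x) = (x + 1)(x - 3)(x - 5) / 16
  L_2(x) = (x + 1)(x - 1)(x - 5) / -16
  L_3(x) = (x + 1)(x - 1)(x - 3) / 48
Then q(x) = 1·L_0(x) + 7·L_1(x) + 125·L_2(x) + 499·L_3(x).
Expanding and collecting terms gives q(x) = 3x^3 + 5x^2 - 1.
Check: q(3) = 125. ✓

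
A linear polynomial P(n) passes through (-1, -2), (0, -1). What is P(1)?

Using the Lagrange interpolation formula with nodes -1, 0:
  L_0(n) = n / -1
  L_1(n) = (n + 1) / 1
Then P(n) = -2·L_0(n) - 1·L_1(n).
Expanding and collecting terms gives P(n) = n - 1.
Evaluating at n = 1: P(1) = 0.

0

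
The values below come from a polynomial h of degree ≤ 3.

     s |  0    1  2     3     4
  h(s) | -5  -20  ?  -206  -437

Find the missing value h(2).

The 4 known points determine the degree-3 polynomial uniquely.
Write h(s) = as^3 + bs^2 + cs + d. Substituting each data point gives a linear system:
  d = -5
  a + b + c + d = -20
  27a + 9b + 3c + d = -206
  64a + 16b + 4c + d = -437
Solving the system yields a = -5, b = -6, c = -4, d = -5.
So h(s) = -5s^3 - 6s^2 - 4s - 5.
Then h(2) = -77.

-77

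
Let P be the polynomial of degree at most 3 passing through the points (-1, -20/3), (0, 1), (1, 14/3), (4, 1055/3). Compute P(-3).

Write P(n) = an^3 + bn^2 + cn + d. Substituting each data point gives a linear system:
  -a + b - c + d = -20/3
  d = 1
  a + b + c + d = 14/3
  64a + 16b + 4c + d = 1055/3
Solving the system yields a = 6, b = -2, c = -1/3, d = 1.
So P(n) = 6n^3 - 2n^2 - (1/3)n + 1.
Then P(-3) = -178.

-178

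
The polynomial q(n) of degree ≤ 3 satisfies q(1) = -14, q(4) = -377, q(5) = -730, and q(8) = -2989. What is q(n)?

Write q(n) = an^3 + bn^2 + cn + d. Substituting each data point gives a linear system:
  a + b + c + d = -14
  64a + 16b + 4c + d = -377
  125a + 25b + 5c + d = -730
  512a + 64b + 8c + d = -2989
Solving the system yields a = -6, b = 2, c = -5, d = -5.
So q(n) = -6n^3 + 2n^2 - 5n - 5.
Check: q(1) = -14. ✓

q(n) = -6n^3 + 2n^2 - 5n - 5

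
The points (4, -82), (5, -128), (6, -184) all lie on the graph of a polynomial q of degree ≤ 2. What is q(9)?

-412

Forward differences of the values at n = 4, 5, 6:
  q  : -82  -128  -184
  Δ  : -46  -56
  Δ^2: -10
The second differences are constant, confirming degree 2.
Interpolating (Newton forward form) and evaluating at n = 9 gives q(9) = -412.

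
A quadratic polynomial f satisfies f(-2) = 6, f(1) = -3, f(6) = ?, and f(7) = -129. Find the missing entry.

The 3 known points determine the degree-2 polynomial uniquely.
Write f(s) = as^2 + bs + c. Substituting each data point gives a linear system:
  4a - 2b + c = 6
  a + b + c = -3
  49a + 7b + c = -129
Solving the system yields a = -2, b = -5, c = 4.
So f(s) = -2s^2 - 5s + 4.
Then f(6) = -98.

-98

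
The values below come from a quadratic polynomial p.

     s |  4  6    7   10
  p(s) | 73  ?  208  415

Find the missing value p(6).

The 3 known points determine the degree-2 polynomial uniquely.
Write p(s) = as^2 + bs + c. Substituting each data point gives a linear system:
  16a + 4b + c = 73
  49a + 7b + c = 208
  100a + 10b + c = 415
Solving the system yields a = 4, b = 1, c = 5.
So p(s) = 4s^2 + s + 5.
Then p(6) = 155.

155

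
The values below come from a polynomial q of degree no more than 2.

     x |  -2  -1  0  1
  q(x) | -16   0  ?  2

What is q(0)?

On equispaced nodes a degree-2 polynomial has vanishing third forward difference, so
  - q(-2) + 3·q(-1) - 3·q(0) + q(1) = 0.
Substituting the known values and solving for q(0):
  -3·q(0) = -18
  q(0) = 6.

6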